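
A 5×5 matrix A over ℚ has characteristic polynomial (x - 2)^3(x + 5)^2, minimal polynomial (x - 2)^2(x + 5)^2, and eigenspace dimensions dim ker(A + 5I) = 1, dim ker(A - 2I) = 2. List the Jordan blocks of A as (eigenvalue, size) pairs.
λ = -5: algebraic multiplicity 2 (exponent in χ_A), largest block size 2 (exponent in m_A), 1 block (geometric multiplicity). This forces block sizes [2].
λ = 2: algebraic multiplicity 3 (exponent in χ_A), largest block size 2 (exponent in m_A), 2 blocks (geometric multiplicity). These force block sizes [2, 1].

Jordan blocks: (-5, 2), (2, 2), (2, 1)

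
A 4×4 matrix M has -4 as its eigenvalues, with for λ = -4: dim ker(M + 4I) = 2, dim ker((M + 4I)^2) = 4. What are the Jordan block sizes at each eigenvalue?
λ = -4: successive nullity increments [2, 2] count blocks of size ≥ k; block sizes are [2, 2].

Jordan blocks: (-4, 2), (-4, 2)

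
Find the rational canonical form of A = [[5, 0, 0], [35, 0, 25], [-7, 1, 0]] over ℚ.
R = [[5, 0, 0], [0, 0, 25], [0, 1, 0]]

The invariant factors of A (the non-unit diagonal entries of the Smith normal form of xI - A over ℚ[x]) are x - 5, (x - 5)(x + 5), each dividing the next. The characteristic polynomial is their product, (x - 5)^2(x + 5).

The rational canonical form is the block-diagonal matrix of companion matrices C(f_i):
R = [[5, 0, 0], [0, 0, 25], [0, 1, 0]].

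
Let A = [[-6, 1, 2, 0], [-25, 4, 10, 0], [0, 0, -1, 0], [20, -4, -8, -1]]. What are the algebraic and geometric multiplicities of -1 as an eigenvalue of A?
The characteristic polynomial is (x + 1)^4, so the factor x + 1 appears with exponent 4: the algebraic multiplicity is 4.

rank(A + I) = 1, so the eigenspace has dimension 4 - 1 = 3: the geometric multiplicity is 3.

Since 3 < 4, A is not diagonalizable.

algebraic multiplicity 4, geometric multiplicity 3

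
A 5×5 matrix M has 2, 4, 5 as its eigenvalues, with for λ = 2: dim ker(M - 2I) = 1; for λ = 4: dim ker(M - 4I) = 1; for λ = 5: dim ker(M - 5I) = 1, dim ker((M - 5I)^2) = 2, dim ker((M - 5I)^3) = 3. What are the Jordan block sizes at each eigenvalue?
λ = 2: successive nullity increments [1] count blocks of size ≥ k; block sizes are [1].
λ = 4: successive nullity increments [1] count blocks of size ≥ k; block sizes are [1].
λ = 5: successive nullity increments [1, 1, 1] count blocks of size ≥ k; block sizes are [3].

Jordan blocks: (2, 1), (4, 1), (5, 3)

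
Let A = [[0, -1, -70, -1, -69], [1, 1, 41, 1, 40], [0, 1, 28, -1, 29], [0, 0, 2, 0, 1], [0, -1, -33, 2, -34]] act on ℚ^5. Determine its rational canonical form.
The invariant factors of A (the non-unit diagonal entries of the Smith normal form of xI - A over ℚ[x]) are (x + 3)(x^2 + x - 4)^2, each dividing the next. The characteristic polynomial is their product, (x + 3)(x^2 + x - 4)^2.

The rational canonical form is the block-diagonal matrix of companion matrices C(f_i):
R = [[0, 0, 0, 0, -48], [1, 0, 0, 0, 8], [0, 1, 0, 0, 29], [0, 0, 1, 0, 1], [0, 0, 0, 1, -5]].

Note the characteristic polynomial does not split into linear factors over ℚ, so A has no Jordan form over ℚ; the rational canonical form exists over any field.

R = [[0, 0, 0, 0, -48], [1, 0, 0, 0, 8], [0, 1, 0, 0, 29], [0, 0, 1, 0, 1], [0, 0, 0, 1, -5]]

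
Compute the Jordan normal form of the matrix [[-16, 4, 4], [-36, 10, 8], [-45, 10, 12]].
The characteristic polynomial is det(xI - A) = (x - 2)^3, so the eigenvalues are 2 (algebraic multiplicity 3).

For λ = 2: rank(A - 2I) = 1, rank((A - 2I)^2) = 0. The eigenspace has dimension 3 - 1 = 2, so there are 2 Jordan blocks; the rank sequence gives block sizes [2, 1].

Assembling the blocks gives the Jordan form J above.

J = [[2, 1, 0], [0, 2, 0], [0, 0, 2]]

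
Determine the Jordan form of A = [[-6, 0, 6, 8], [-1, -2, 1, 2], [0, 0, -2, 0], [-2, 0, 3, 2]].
J = [[-2, 1, 0, 0], [0, -2, 0, 0], [0, 0, -2, 1], [0, 0, 0, -2]]

The characteristic polynomial is det(xI - A) = (x + 2)^4, so the eigenvalues are -2 (algebraic multiplicity 4).

For λ = -2: rank(A + 2I) = 2, rank((A + 2I)^2) = 0. The eigenspace has dimension 4 - 2 = 2, so there are 2 Jordan blocks; the rank sequence gives block sizes [2, 2].

Assembling the blocks gives the Jordan form J above.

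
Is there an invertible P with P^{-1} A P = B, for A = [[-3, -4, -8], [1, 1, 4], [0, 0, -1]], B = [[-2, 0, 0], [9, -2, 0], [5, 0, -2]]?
No.

trace(A) = -3 but trace(B) = -6. The trace is a similarity invariant, so A and B are not similar.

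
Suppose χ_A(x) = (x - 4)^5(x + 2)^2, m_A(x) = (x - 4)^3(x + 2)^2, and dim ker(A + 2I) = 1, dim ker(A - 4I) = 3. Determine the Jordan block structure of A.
λ = -2: algebraic multiplicity 2 (exponent in χ_A), largest block size 2 (exponent in m_A), 1 block (geometric multiplicity). This forces block sizes [2].
λ = 4: algebraic multiplicity 5 (exponent in χ_A), largest block size 3 (exponent in m_A), 3 blocks (geometric multiplicity). These force block sizes [3, 1, 1].

Jordan blocks: (-2, 2), (4, 3), (4, 1), (4, 1)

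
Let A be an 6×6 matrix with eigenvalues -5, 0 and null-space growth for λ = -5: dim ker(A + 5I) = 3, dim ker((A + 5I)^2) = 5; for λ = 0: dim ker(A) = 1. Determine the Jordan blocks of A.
λ = -5: successive nullity increments [3, 2] count blocks of size ≥ k; block sizes are [2, 2, 1].
λ = 0: successive nullity increments [1] count blocks of size ≥ k; block sizes are [1].

Jordan blocks: (-5, 2), (-5, 2), (-5, 1), (0, 1)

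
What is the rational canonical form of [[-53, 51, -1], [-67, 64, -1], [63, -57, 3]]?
R = [[0, 0, 96], [1, 0, -64], [0, 1, 14]]

The invariant factors of A (the non-unit diagonal entries of the Smith normal form of xI - A over ℚ[x]) are (x - 6)(x - 4)^2, each dividing the next. The characteristic polynomial is their product, (x - 6)(x - 4)^2.

The rational canonical form is the block-diagonal matrix of companion matrices C(f_i):
R = [[0, 0, 96], [1, 0, -64], [0, 1, 14]].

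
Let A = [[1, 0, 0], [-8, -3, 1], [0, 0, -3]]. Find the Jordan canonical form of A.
The characteristic polynomial is det(xI - A) = (x - 1)(x + 3)^2, so the eigenvalues are -3 (algebraic multiplicity 2), 1 (algebraic multiplicity 1).

For λ = -3: rank(A + 3I) = 2, rank((A + 3I)^2) = 1. The eigenspace has dimension 3 - 2 = 1, so there is 1 Jordan block; the rank sequence gives block sizes [2].

For λ = 1: algebraic multiplicity 1 gives one 1×1 block.

Assembling the blocks gives the Jordan form J above.

J = [[-3, 1, 0], [0, -3, 0], [0, 0, 1]]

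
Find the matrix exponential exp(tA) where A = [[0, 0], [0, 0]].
A has Jordan form J = [[0, 0], [0, 0]] with A = PJP^{-1}, so e^{tA} = P e^{tJ} P^{-1}.

For a Jordan block J_k(λ), e^{tJ_k(λ)} = e^{λt} · (I + tN + t^2 N^2/2! + ... + t^{k-1} N^{k-1}/(k-1)!) where N is the nilpotent superdiagonal part.

Assembling the blocks and conjugating back gives the entries of e^{tA} as shown above.

e^{tA} = [[1, 0], [0, 1]]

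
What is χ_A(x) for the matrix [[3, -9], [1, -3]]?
xI - A = [[x - 3, 9], [-1, x + 3]].

Expanding det(xI - A) along the first row:
det(xI - A) = + (x - 3)·det([[x + 3]]) - (9)·det([[-1]]).

Evaluating gives χ_A(x) = x^2.

χ_A(x) = x^2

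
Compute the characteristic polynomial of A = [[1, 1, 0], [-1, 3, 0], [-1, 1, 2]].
xI - A = [[x - 1, -1, 0], [1, x - 3, 0], [1, -1, x - 2]].

Expanding det(xI - A) along the first row:
det(xI - A) = + (x - 1)·det([[x - 3, 0], [-1, x - 2]]) - (-1)·det([[1, 0], [1, x - 2]]) + (0)·det([[1, x - 3], [1, -1]]).

Evaluating gives χ_A(x) = x^3 - 6x^2 + 12x - 8 = (x - 2)^3.

χ_A(x) = (x - 2)^3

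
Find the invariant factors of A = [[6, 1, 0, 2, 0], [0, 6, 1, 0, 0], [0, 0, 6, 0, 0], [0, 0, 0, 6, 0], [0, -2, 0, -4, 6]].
x - 6, x - 6, (x - 6)^3

The Jordan structure of A has elementary divisors (x - 6)^3, (x - 6), (x - 6). Arranging the block sizes at each eigenvalue in decreasing order and taking row products gives the invariant factors.

Invariant factors (smallest first, each dividing the next): x - 6, x - 6, (x - 6)^3.

Check: the last factor (x - 6)^3 is the minimal polynomial, and the product (x - 6)^5 is the characteristic polynomial.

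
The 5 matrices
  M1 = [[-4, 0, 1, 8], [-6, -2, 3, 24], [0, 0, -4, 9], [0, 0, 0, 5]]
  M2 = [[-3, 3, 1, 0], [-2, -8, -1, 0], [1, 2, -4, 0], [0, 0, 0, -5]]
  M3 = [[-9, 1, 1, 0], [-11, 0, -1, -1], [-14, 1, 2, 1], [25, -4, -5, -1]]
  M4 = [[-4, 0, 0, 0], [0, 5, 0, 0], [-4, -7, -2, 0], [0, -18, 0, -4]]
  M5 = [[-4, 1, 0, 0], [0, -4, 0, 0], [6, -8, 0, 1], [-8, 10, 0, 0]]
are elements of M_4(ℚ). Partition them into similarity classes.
4 classes: {M1}, {M2}, {M3, M5}, {M4}

Characteristic polynomials: χ_{M1} = (x - 5)(x + 2)(x + 4)^2, χ_{M2} = (x + 5)^4, χ_{M3} = x^2(x + 4)^2, χ_{M4} = (x - 5)(x + 2)(x + 4)^2, χ_{M5} = x^2(x + 4)^2.

{M1}: invariant factors (x - 5)(x + 2)(x + 4)^2.

{M2}: invariant factors x + 5, (x + 5)^3.

{M3, M5}: invariant factors x^2(x + 4)^2.

{M4}: invariant factors x + 4, (x - 5)(x + 2)(x + 4).

Matrices are similar if and only if their invariant-factor lists agree; the partition into similarity classes is {M1}, {M2}, {M3, M5}, {M4}.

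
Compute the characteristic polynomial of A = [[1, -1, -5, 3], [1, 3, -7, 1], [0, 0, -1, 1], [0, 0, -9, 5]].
xI - A = [[x - 1, 1, 5, -3], [-1, x - 3, 7, -1], [0, 0, x + 1, -1], [0, 0, 9, x - 5]].

Expanding det(xI - A) along the first row:
det(xI - A) = + (x - 1)·det([[x - 3, 7, -1], [0, x + 1, -1], [0, 9, x - 5]]) - (1)·det([[-1, 7, -1], [0, x + 1, -1], [0, 9, x - 5]]) + (5)·det([[-1, x - 3, -1], [0, 0, -1], [0, 0, x - 5]]) - (-3)·det([[-1, x - 3, 7], [0, 0, x + 1], [0, 0, 9]]).

Evaluating gives χ_A(x) = x^4 - 8x^3 + 24x^2 - 32x + 16 = (x - 2)^4.

χ_A(x) = (x - 2)^4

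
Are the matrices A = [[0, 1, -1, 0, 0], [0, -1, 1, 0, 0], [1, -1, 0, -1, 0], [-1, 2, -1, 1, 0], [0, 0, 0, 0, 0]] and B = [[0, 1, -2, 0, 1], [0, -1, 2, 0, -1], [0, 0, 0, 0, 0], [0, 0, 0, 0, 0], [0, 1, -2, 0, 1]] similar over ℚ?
Both have characteristic polynomial x^5, but the minimal polynomial of A is x^3 while the minimal polynomial of B is x^2. The minimal polynomial is a similarity invariant, so A and B are not similar.

No.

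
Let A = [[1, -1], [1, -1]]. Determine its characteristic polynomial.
χ_A(x) = x^2

xI - A = [[x - 1, 1], [-1, x + 1]].

Expanding det(xI - A) along the first row:
det(xI - A) = + (x - 1)·det([[x + 1]]) - (1)·det([[-1]]).

Evaluating gives χ_A(x) = x^2.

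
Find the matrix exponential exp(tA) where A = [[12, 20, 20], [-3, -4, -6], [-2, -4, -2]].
e^{tA} = [[(10*t + 1)*e^{2*t}, 20*t*e^{2*t}, 20*t*e^{2*t}], [-3*t*e^{2*t}, (1 - 6*t)*e^{2*t}, -6*t*e^{2*t}], [-2*t*e^{2*t}, -4*t*e^{2*t}, (1 - 4*t)*e^{2*t}]]

A has Jordan form J = [[2, 1, 0], [0, 2, 0], [0, 0, 2]] with A = PJP^{-1}, so e^{tA} = P e^{tJ} P^{-1}.

For a Jordan block J_k(λ), e^{tJ_k(λ)} = e^{λt} · (I + tN + t^2 N^2/2! + ... + t^{k-1} N^{k-1}/(k-1)!) where N is the nilpotent superdiagonal part.

Assembling the blocks and conjugating back gives the entries of e^{tA} as shown above.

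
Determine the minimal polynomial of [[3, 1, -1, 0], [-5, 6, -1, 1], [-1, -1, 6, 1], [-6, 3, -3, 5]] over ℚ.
The characteristic polynomial factors as (x - 5)^4. The minimal polynomial is ∏(x - λ)^{k_λ} where k_λ is the size of the largest Jordan block at λ.

For λ = 5: rank(A - 5I) = 2, and the largest Jordan block has size 2 (the smallest k with rank((A - 5I)^k) = rank((A - 5I)^(k+1))).

So m_A(x) = (x - 5)^2.

m_A(x) = (x - 5)^2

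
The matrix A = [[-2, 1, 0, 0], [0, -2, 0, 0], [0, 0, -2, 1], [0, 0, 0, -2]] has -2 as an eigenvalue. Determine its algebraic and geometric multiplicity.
The characteristic polynomial is (x + 2)^4, so the factor x + 2 appears with exponent 4: the algebraic multiplicity is 4.

rank(A + 2I) = 2, so the eigenspace has dimension 4 - 2 = 2: the geometric multiplicity is 2.

Since 2 < 4, A is not diagonalizable.

algebraic multiplicity 4, geometric multiplicity 2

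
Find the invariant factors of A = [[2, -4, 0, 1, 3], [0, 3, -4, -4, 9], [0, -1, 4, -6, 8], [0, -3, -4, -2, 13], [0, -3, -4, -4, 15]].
The Jordan structure of A has elementary divisors (x - 2)^2, (x - 6)^3. Arranging the block sizes at each eigenvalue in decreasing order and taking row products gives the invariant factors.

Invariant factors (smallest first, each dividing the next): (x - 6)^3(x - 2)^2.

Check: the last factor (x - 6)^3(x - 2)^2 is the minimal polynomial, and the product (x - 6)^3(x - 2)^2 is the characteristic polynomial.

(x - 6)^3(x - 2)^2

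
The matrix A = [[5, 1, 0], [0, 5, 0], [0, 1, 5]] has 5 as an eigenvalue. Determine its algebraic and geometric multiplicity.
The characteristic polynomial is (x - 5)^3, so the factor x - 5 appears with exponent 3: the algebraic multiplicity is 3.

rank(A - 5I) = 1, so the eigenspace has dimension 3 - 1 = 2: the geometric multiplicity is 2.

Since 2 < 3, A is not diagonalizable.

algebraic multiplicity 3, geometric multiplicity 2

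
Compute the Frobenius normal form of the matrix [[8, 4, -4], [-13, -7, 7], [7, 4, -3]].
R = [[0, 0, -4], [1, 0, 7], [0, 1, -2]]

The invariant factors of A (the non-unit diagonal entries of the Smith normal form of xI - A over ℚ[x]) are (x - 1)^2(x + 4), each dividing the next. The characteristic polynomial is their product, (x - 1)^2(x + 4).

The rational canonical form is the block-diagonal matrix of companion matrices C(f_i):
R = [[0, 0, -4], [1, 0, 7], [0, 1, -2]].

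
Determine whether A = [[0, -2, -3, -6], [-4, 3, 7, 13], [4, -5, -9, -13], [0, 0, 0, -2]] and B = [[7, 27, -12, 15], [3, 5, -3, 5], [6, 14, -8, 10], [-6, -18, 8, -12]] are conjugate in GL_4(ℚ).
Yes.

Two matrices over a field are similar if and only if they have the same invariant factors.

Both A and B have characteristic polynomial (x + 2)^4 and minimal polynomial (x + 2)^3. Computing further, both have invariant factors x + 2, (x + 2)^3. Hence A and B are similar.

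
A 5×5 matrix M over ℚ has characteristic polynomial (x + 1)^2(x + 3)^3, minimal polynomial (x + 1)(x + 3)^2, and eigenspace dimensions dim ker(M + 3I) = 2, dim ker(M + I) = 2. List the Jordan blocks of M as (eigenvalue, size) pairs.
Jordan blocks: (-3, 2), (-3, 1), (-1, 1), (-1, 1)

λ = -3: algebraic multiplicity 3 (exponent in χ_M), largest block size 2 (exponent in m_M), 2 blocks (geometric multiplicity). These force block sizes [2, 1].
λ = -1: algebraic multiplicity 2 (exponent in χ_M), largest block size 1 (exponent in m_M), 2 blocks (geometric multiplicity). These force block sizes [1, 1].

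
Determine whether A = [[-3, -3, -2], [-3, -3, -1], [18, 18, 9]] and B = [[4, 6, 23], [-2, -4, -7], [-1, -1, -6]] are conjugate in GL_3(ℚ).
trace(A) = 3 but trace(B) = -6. The trace is a similarity invariant, so A and B are not similar.

No.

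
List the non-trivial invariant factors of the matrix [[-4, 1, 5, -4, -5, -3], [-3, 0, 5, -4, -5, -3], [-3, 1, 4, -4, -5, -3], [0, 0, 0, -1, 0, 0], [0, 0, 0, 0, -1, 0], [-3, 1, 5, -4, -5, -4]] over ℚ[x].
x + 1, x + 1, x + 1, x + 1, (x + 1)^2

The Jordan structure of A has elementary divisors (x + 1)^2, (x + 1), (x + 1), (x + 1), (x + 1). Arranging the block sizes at each eigenvalue in decreasing order and taking row products gives the invariant factors.

Invariant factors (smallest first, each dividing the next): x + 1, x + 1, x + 1, x + 1, (x + 1)^2.

Check: the last factor (x + 1)^2 is the minimal polynomial, and the product (x + 1)^6 is the characteristic polynomial.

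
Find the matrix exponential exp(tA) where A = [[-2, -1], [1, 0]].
e^{tA} = [[(1 - t)*e^{-t}, -t*e^{-t}], [t*e^{-t}, (t + 1)*e^{-t}]]

A has Jordan form J = [[-1, 1], [0, -1]] with A = PJP^{-1}, so e^{tA} = P e^{tJ} P^{-1}.

For a Jordan block J_k(λ), e^{tJ_k(λ)} = e^{λt} · (I + tN + t^2 N^2/2! + ... + t^{k-1} N^{k-1}/(k-1)!) where N is the nilpotent superdiagonal part.

Assembling the blocks and conjugating back gives the entries of e^{tA} as shown above.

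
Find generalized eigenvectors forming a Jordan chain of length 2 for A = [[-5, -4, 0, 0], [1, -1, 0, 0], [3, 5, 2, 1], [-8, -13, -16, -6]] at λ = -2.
v_1 = [[0, 0, 0, 1]]^T, v_2 = [[0, 0, 1, -4]]^T

We seek v_1 ∈ ker((A + 2I)^2) \ ker(A + 2I), then set v_{i+1} = (A + 2I) v_i.

One such chain is v_1 = [[0, 0, 0, 1]]^T, v_2 = [[0, 0, 1, -4]]^T. Check: (A + 2I) v_2 = [[0, 0, 0, 0]]^T = 0.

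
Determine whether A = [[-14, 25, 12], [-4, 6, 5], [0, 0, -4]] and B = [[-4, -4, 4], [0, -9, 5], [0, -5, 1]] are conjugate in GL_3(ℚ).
Both have characteristic polynomial (x + 4)^3, but the minimal polynomial of A is (x + 4)^3 while the minimal polynomial of B is (x + 4)^2. The minimal polynomial is a similarity invariant, so A and B are not similar.

No.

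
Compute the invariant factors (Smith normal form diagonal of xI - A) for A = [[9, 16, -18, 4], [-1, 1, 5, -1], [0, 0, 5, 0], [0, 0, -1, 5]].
The Jordan structure of A has elementary divisors (x - 5)^3, (x - 5). Arranging the block sizes at each eigenvalue in decreasing order and taking row products gives the invariant factors.

Invariant factors (smallest first, each dividing the next): x - 5, (x - 5)^3.

Check: the last factor (x - 5)^3 is the minimal polynomial, and the product (x - 5)^4 is the characteristic polynomial.

x - 5, (x - 5)^3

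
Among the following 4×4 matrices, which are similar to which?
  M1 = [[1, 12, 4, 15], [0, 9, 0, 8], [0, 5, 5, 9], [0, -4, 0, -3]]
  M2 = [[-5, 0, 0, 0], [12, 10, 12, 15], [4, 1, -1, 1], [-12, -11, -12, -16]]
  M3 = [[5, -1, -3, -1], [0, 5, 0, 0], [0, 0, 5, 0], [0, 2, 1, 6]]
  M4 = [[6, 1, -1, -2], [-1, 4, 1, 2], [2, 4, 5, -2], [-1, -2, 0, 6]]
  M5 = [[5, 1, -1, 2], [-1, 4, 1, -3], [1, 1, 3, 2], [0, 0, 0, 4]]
4 classes: {M1}, {M2}, {M3, M4}, {M5}

Characteristic polynomials: χ_{M1} = (x - 5)^2(x - 1)^2, χ_{M2} = (x + 1)^2(x + 5)^2, χ_{M3} = (x - 6)(x - 5)^3, χ_{M4} = (x - 6)(x - 5)^3, χ_{M5} = (x - 4)^4.

{M1}: invariant factors (x - 5)^2(x - 1)^2.

{M2}: invariant factors x + 5, (x + 1)^2(x + 5).

{M3, M4}: invariant factors x - 5, (x - 6)(x - 5)^2.

{M5}: invariant factors x - 4, (x - 4)^3.

Matrices are similar if and only if their invariant-factor lists agree; the partition into similarity classes is {M1}, {M2}, {M3, M4}, {M5}.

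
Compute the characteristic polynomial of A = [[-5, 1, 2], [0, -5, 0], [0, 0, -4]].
xI - A = [[x + 5, -1, -2], [0, x + 5, 0], [0, 0, x + 4]].

Expanding det(xI - A) along the first row:
det(xI - A) = + (x + 5)·det([[x + 5, 0], [0, x + 4]]) - (-1)·det([[0, 0], [0, x + 4]]) + (-2)·det([[0, x + 5], [0, 0]]).

Evaluating gives χ_A(x) = x^3 + 14x^2 + 65x + 100 = (x + 4)(x + 5)^2.

χ_A(x) = (x + 4)(x + 5)^2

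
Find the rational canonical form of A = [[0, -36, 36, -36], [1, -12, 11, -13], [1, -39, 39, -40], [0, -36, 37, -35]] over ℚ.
R = [[0, 0, 0, -36], [1, 0, 0, -48], [0, 1, 0, -28], [0, 0, 1, -8]]

The invariant factors of A (the non-unit diagonal entries of the Smith normal form of xI - A over ℚ[x]) are (x^2 + 4x + 6)^2, each dividing the next. The characteristic polynomial is their product, (x^2 + 4x + 6)^2.

The rational canonical form is the block-diagonal matrix of companion matrices C(f_i):
R = [[0, 0, 0, -36], [1, 0, 0, -48], [0, 1, 0, -28], [0, 0, 1, -8]].

Note the characteristic polynomial does not split into linear factors over ℚ, so A has no Jordan form over ℚ; the rational canonical form exists over any field.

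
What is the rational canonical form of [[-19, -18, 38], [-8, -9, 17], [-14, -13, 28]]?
R = [[0, 0, 5], [1, 0, 4], [0, 1, 0]]

The invariant factors of A (the non-unit diagonal entries of the Smith normal form of xI - A over ℚ[x]) are x^3 - 4x - 5, each dividing the next. The characteristic polynomial is their product, x^3 - 4x - 5.

The rational canonical form is the block-diagonal matrix of companion matrices C(f_i):
R = [[0, 0, 5], [1, 0, 4], [0, 1, 0]].

Note the characteristic polynomial does not split into linear factors over ℚ, so A has no Jordan form over ℚ; the rational canonical form exists over any field.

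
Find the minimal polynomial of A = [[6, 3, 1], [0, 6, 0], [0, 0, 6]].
m_A(x) = (x - 6)^2

The characteristic polynomial factors as (x - 6)^3. The minimal polynomial is ∏(x - λ)^{k_λ} where k_λ is the size of the largest Jordan block at λ.

For λ = 6: rank(A - 6I) = 1, and the largest Jordan block has size 2 (the smallest k with rank((A - 6I)^k) = rank((A - 6I)^(k+1))).

So m_A(x) = (x - 6)^2.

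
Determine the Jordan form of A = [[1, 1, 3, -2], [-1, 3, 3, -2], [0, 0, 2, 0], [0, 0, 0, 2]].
J = [[2, 1, 0, 0], [0, 2, 0, 0], [0, 0, 2, 0], [0, 0, 0, 2]]

The characteristic polynomial is det(xI - A) = (x - 2)^4, so the eigenvalues are 2 (algebraic multiplicity 4).

For λ = 2: rank(A - 2I) = 1, rank((A - 2I)^2) = 0. The eigenspace has dimension 4 - 1 = 3, so there are 3 Jordan blocks; the rank sequence gives block sizes [2, 1, 1].

Assembling the blocks gives the Jordan form J above.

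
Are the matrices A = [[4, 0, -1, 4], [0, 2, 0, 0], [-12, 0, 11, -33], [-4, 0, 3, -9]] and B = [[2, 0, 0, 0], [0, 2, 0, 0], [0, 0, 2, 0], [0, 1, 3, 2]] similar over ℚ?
No.

Both have characteristic polynomial (x - 2)^4, but the minimal polynomial of A is (x - 2)^3 while the minimal polynomial of B is (x - 2)^2. The minimal polynomial is a similarity invariant, so A and B are not similar.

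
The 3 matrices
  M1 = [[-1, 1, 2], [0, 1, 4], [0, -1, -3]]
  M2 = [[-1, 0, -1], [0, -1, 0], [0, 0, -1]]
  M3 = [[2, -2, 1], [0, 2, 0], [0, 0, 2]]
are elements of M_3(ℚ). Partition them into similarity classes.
2 classes: {M1, M2}, {M3}

Characteristic polynomials: χ_{M1} = (x + 1)^3, χ_{M2} = (x + 1)^3, χ_{M3} = (x - 2)^3.

{M1, M2}: invariant factors x + 1, (x + 1)^2.

{M3}: invariant factors x - 2, (x - 2)^2.

Matrices are similar if and only if their invariant-factor lists agree; the partition into similarity classes is {M1, M2}, {M3}.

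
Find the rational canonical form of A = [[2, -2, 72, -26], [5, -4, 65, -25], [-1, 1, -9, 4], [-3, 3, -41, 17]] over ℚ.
The invariant factors of A (the non-unit diagonal entries of the Smith normal form of xI - A over ℚ[x]) are (x - 6)(x^3 + x - 3), each dividing the next. The characteristic polynomial is their product, (x - 6)(x^3 + x - 3).

The rational canonical form is the block-diagonal matrix of companion matrices C(f_i):
R = [[0, 0, 0, -18], [1, 0, 0, 9], [0, 1, 0, -1], [0, 0, 1, 6]].

Note the characteristic polynomial does not split into linear factors over ℚ, so A has no Jordan form over ℚ; the rational canonical form exists over any field.

R = [[0, 0, 0, -18], [1, 0, 0, 9], [0, 1, 0, -1], [0, 0, 1, 6]]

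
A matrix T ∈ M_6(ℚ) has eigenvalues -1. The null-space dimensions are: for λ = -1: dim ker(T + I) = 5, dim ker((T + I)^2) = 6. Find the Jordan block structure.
Jordan blocks: (-1, 2), (-1, 1), (-1, 1), (-1, 1), (-1, 1)

λ = -1: successive nullity increments [5, 1] count blocks of size ≥ k; block sizes are [2, 1, 1, 1, 1].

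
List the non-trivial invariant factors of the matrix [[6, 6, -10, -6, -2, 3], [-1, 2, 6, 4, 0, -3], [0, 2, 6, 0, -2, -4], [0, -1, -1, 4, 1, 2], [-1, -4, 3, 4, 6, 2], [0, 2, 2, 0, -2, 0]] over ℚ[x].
(x - 4)^3, (x - 4)^3

The Jordan structure of A has elementary divisors (x - 4)^3, (x - 4)^3. Arranging the block sizes at each eigenvalue in decreasing order and taking row products gives the invariant factors.

Invariant factors (smallest first, each dividing the next): (x - 4)^3, (x - 4)^3.

Check: the last factor (x - 4)^3 is the minimal polynomial, and the product (x - 4)^6 is the characteristic polynomial.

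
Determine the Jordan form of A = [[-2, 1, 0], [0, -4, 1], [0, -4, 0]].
J = [[-2, 1, 0], [0, -2, 1], [0, 0, -2]]

The characteristic polynomial is det(xI - A) = (x + 2)^3, so the eigenvalues are -2 (algebraic multiplicity 3).

For λ = -2: rank(A + 2I) = 2, rank((A + 2I)^2) = 1, rank((A + 2I)^3) = 0. The eigenspace has dimension 3 - 2 = 1, so there is 1 Jordan block; the rank sequence gives block sizes [3].

Assembling the blocks gives the Jordan form J above.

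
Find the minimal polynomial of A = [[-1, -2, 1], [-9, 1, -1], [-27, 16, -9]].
m_A(x) = (x + 1)(x + 4)^2

The characteristic polynomial factors as (x + 1)(x + 4)^2. The minimal polynomial is ∏(x - λ)^{k_λ} where k_λ is the size of the largest Jordan block at λ.

For λ = -4: rank(A + 4I) = 2, and the largest Jordan block has size 2 (the smallest k with rank((A + 4I)^k) = rank((A + 4I)^(k+1))).
For λ = -1: rank(A + I) = 2, and the largest Jordan block has size 1 (the smallest k with rank((A + I)^k) = rank((A + I)^(k+1))).

So m_A(x) = (x + 1)(x + 4)^2.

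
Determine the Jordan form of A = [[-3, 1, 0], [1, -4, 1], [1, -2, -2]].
J = [[-3, 1, 0], [0, -3, 1], [0, 0, -3]]

The characteristic polynomial is det(xI - A) = (x + 3)^3, so the eigenvalues are -3 (algebraic multiplicity 3).

For λ = -3: rank(A + 3I) = 2, rank((A + 3I)^2) = 1, rank((A + 3I)^3) = 0. The eigenspace has dimension 3 - 2 = 1, so there is 1 Jordan block; the rank sequence gives block sizes [3].

Assembling the blocks gives the Jordan form J above.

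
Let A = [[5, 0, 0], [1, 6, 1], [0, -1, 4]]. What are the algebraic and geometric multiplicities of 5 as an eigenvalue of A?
algebraic multiplicity 3, geometric multiplicity 1

The characteristic polynomial is (x - 5)^3, so the factor x - 5 appears with exponent 3: the algebraic multiplicity is 3.

rank(A - 5I) = 2, so the eigenspace has dimension 3 - 2 = 1: the geometric multiplicity is 1.

Since 1 < 3, A is not diagonalizable.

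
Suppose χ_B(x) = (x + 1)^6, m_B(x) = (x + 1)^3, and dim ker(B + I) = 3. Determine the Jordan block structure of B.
Jordan blocks: (-1, 3), (-1, 2), (-1, 1)

λ = -1: algebraic multiplicity 6 (exponent in χ_B), largest block size 3 (exponent in m_B), 3 blocks (geometric multiplicity). These force block sizes [3, 2, 1].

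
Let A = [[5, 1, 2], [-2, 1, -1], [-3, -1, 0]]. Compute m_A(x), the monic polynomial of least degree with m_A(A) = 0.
m_A(x) = (x - 2)^3

The characteristic polynomial factors as (x - 2)^3. The minimal polynomial is ∏(x - λ)^{k_λ} where k_λ is the size of the largest Jordan block at λ.

For λ = 2: rank(A - 2I) = 2, and the largest Jordan block has size 3 (the smallest k with rank((A - 2I)^k) = rank((A - 2I)^(k+1))).

So m_A(x) = (x - 2)^3.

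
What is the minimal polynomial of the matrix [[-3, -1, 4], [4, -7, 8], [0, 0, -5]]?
m_A(x) = (x + 5)^2

The characteristic polynomial factors as (x + 5)^3. The minimal polynomial is ∏(x - λ)^{k_λ} where k_λ is the size of the largest Jordan block at λ.

For λ = -5: rank(A + 5I) = 1, and the largest Jordan block has size 2 (the smallest k with rank((A + 5I)^k) = rank((A + 5I)^(k+1))).

So m_A(x) = (x + 5)^2.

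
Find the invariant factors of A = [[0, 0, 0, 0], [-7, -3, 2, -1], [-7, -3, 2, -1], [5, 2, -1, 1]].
x, x^3

The Jordan structure of A has elementary divisors x^3, x. Arranging the block sizes at each eigenvalue in decreasing order and taking row products gives the invariant factors.

Invariant factors (smallest first, each dividing the next): x, x^3.

Check: the last factor x^3 is the minimal polynomial, and the product x^4 is the characteristic polynomial.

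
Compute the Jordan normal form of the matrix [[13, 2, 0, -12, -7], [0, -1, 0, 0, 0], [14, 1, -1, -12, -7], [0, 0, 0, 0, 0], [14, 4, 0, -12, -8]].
The characteristic polynomial is det(xI - A) = x(x - 6)(x + 1)^3, so the eigenvalues are -1 (algebraic multiplicity 3), 0 (algebraic multiplicity 1), 6 (algebraic multiplicity 1).

For λ = -1: rank(A + I) = 3, rank((A + I)^2) = 2. The eigenspace has dimension 5 - 3 = 2, so there are 2 Jordan blocks; the rank sequence gives block sizes [2, 1].

For λ = 0: algebraic multiplicity 1 gives one 1×1 block.

For λ = 6: algebraic multiplicity 1 gives one 1×1 block.

Assembling the blocks gives the Jordan form J above.

J = [[-1, 1, 0, 0, 0], [0, -1, 0, 0, 0], [0, 0, -1, 0, 0], [0, 0, 0, 0, 0], [0, 0, 0, 0, 6]]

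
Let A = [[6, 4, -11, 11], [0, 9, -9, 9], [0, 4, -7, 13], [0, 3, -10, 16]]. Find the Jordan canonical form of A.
J = [[6, 1, 0, 0], [0, 6, 1, 0], [0, 0, 6, 0], [0, 0, 0, 6]]

The characteristic polynomial is det(xI - A) = (x - 6)^4, so the eigenvalues are 6 (algebraic multiplicity 4).

For λ = 6: rank(A - 6I) = 2, rank((A - 6I)^2) = 1, rank((A - 6I)^3) = 0. The eigenspace has dimension 4 - 2 = 2, so there are 2 Jordan blocks; the rank sequence gives block sizes [3, 1].

Assembling the blocks gives the Jordan form J above.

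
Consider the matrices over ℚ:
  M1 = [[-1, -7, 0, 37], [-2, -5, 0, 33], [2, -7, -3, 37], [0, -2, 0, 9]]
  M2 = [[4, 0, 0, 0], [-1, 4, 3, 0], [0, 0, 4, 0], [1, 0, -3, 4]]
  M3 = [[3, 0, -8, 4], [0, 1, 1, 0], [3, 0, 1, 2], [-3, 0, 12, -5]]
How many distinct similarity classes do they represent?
2 classes: {M1, M3}, {M2}

Characteristic polynomials: χ_{M1} = (x - 1)^3(x + 3), χ_{M2} = (x - 4)^4, χ_{M3} = (x - 1)^3(x + 3).

{M1, M3}: invariant factors (x - 1)^3(x + 3).

{M2}: invariant factors x - 4, x - 4, (x - 4)^2.

Matrices are similar if and only if their invariant-factor lists agree; the partition into similarity classes is {M1, M3}, {M2}.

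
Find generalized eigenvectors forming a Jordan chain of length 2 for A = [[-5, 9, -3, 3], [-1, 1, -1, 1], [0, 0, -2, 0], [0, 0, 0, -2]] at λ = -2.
We seek v_1 ∈ ker((A + 2I)^2) \ ker(A + 2I), then set v_{i+1} = (A + 2I) v_i.

One such chain is v_1 = [[3, 1, -1, 0]]^T, v_2 = [[3, 1, 0, 0]]^T. Check: (A + 2I) v_2 = [[0, 0, 0, 0]]^T = 0.

v_1 = [[3, 1, -1, 0]]^T, v_2 = [[3, 1, 0, 0]]^T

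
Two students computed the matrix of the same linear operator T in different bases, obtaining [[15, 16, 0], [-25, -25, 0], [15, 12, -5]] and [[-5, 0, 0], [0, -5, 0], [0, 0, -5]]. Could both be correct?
No.

Both have characteristic polynomial (x + 5)^3, but the minimal polynomial of A is (x + 5)^2 while the minimal polynomial of B is x + 5. The minimal polynomial is a similarity invariant, so A and B are not similar.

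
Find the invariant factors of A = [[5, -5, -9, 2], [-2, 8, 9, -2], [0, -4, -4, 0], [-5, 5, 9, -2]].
x(x - 3)(x - 2)^2

The Jordan structure of A has elementary divisors x, (x - 2)^2, (x - 3). Arranging the block sizes at each eigenvalue in decreasing order and taking row products gives the invariant factors.

Invariant factors (smallest first, each dividing the next): x(x - 3)(x - 2)^2.

Check: the last factor x(x - 3)(x - 2)^2 is the minimal polynomial, and the product x(x - 3)(x - 2)^2 is the characteristic polynomial.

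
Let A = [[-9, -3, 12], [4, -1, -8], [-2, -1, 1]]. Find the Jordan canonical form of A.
The characteristic polynomial is det(xI - A) = (x + 3)^3, so the eigenvalues are -3 (algebraic multiplicity 3).

For λ = -3: rank(A + 3I) = 1, rank((A + 3I)^2) = 0. The eigenspace has dimension 3 - 1 = 2, so there are 2 Jordan blocks; the rank sequence gives block sizes [2, 1].

Assembling the blocks gives the Jordan form J above.

J = [[-3, 1, 0], [0, -3, 0], [0, 0, -3]]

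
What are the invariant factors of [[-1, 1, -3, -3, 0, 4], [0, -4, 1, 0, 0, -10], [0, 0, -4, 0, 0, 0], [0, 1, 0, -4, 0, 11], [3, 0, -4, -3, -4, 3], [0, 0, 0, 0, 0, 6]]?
x + 4, (x - 6)(x + 1)(x + 4)^3

The Jordan structure of A has elementary divisors (x + 4)^3, (x + 4), (x + 1), (x - 6). Arranging the block sizes at each eigenvalue in decreasing order and taking row products gives the invariant factors.

Invariant factors (smallest first, each dividing the next): x + 4, (x - 6)(x + 1)(x + 4)^3.

Check: the last factor (x - 6)(x + 1)(x + 4)^3 is the minimal polynomial, and the product (x - 6)(x + 1)(x + 4)^4 is the characteristic polynomial.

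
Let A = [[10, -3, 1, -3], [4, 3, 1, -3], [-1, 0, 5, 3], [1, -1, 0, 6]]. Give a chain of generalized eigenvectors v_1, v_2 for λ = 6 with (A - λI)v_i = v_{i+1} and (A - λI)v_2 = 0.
v_1 = [[-2, -3, 1, 0]]^T, v_2 = [[2, 2, 1, 1]]^T

We seek v_1 ∈ ker((A - 6I)^2) \ ker(A - 6I), then set v_{i+1} = (A - 6I) v_i.

One such chain is v_1 = [[-2, -3, 1, 0]]^T, v_2 = [[2, 2, 1, 1]]^T. Check: (A - 6I) v_2 = [[0, 0, 0, 0]]^T = 0.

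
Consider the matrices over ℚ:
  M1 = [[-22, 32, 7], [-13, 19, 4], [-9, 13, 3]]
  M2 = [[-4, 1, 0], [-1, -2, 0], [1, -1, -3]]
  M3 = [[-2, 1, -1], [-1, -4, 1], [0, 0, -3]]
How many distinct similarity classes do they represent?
2 classes: {M1}, {M2, M3}

Characteristic polynomials: χ_{M1} = x^3, χ_{M2} = (x + 3)^3, χ_{M3} = (x + 3)^3.

{M1}: invariant factors x^3.

{M2, M3}: invariant factors x + 3, (x + 3)^2.

Matrices are similar if and only if their invariant-factor lists agree; the partition into similarity classes is {M1}, {M2, M3}.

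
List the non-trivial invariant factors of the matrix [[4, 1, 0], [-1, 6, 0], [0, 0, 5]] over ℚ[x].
The Jordan structure of A has elementary divisors (x - 5)^2, (x - 5). Arranging the block sizes at each eigenvalue in decreasing order and taking row products gives the invariant factors.

Invariant factors (smallest first, each dividing the next): x - 5, (x - 5)^2.

Check: the last factor (x - 5)^2 is the minimal polynomial, and the product (x - 5)^3 is the characteristic polynomial.

x - 5, (x - 5)^2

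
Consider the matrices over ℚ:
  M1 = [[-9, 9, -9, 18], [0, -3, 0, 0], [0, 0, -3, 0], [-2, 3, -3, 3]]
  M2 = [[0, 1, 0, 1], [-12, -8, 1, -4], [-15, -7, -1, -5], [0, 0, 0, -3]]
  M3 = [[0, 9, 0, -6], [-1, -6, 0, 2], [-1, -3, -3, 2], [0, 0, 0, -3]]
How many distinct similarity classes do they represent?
Characteristic polynomials: χ_{M1} = (x + 3)^4, χ_{M2} = (x + 3)^4, χ_{M3} = (x + 3)^4.

{M1, M3}: invariant factors x + 3, x + 3, (x + 3)^2.

{M2}: invariant factors x + 3, (x + 3)^3.

Matrices are similar if and only if their invariant-factor lists agree; the partition into similarity classes is {M1, M3}, {M2}.

2 classes: {M1, M3}, {M2}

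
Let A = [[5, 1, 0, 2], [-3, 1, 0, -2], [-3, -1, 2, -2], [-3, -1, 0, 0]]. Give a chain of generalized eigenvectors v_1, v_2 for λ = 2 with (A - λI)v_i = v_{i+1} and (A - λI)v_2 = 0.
We seek v_1 ∈ ker((A - 2I)^2) \ ker(A - 2I), then set v_{i+1} = (A - 2I) v_i.

One such chain is v_1 = [[0, 1, 1, 0]]^T, v_2 = [[1, -1, -1, -1]]^T. Check: (A - 2I) v_2 = [[0, 0, 0, 0]]^T = 0.

v_1 = [[0, 1, 1, 0]]^T, v_2 = [[1, -1, -1, -1]]^T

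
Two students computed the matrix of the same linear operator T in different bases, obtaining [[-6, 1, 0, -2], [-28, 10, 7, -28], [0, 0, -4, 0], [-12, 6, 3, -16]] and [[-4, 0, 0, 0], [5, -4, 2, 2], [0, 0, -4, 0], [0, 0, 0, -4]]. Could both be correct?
Both have characteristic polynomial (x + 4)^4, but the minimal polynomial of A is (x + 4)^3 while the minimal polynomial of B is (x + 4)^2. The minimal polynomial is a similarity invariant, so A and B are not similar.

No.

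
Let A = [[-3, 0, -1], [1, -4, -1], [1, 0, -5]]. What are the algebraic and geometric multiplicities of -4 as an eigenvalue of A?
The characteristic polynomial is (x + 4)^3, so the factor x + 4 appears with exponent 3: the algebraic multiplicity is 3.

rank(A + 4I) = 1, so the eigenspace has dimension 3 - 1 = 2: the geometric multiplicity is 2.

Since 2 < 3, A is not diagonalizable.

algebraic multiplicity 3, geometric multiplicity 2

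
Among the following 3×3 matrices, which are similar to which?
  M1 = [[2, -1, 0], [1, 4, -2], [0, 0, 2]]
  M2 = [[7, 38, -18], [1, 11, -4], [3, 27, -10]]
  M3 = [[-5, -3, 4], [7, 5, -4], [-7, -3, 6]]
2 classes: {M1, M2}, {M3}

Characteristic polynomials: χ_{M1} = (x - 3)^2(x - 2), χ_{M2} = (x - 3)^2(x - 2), χ_{M3} = (x - 2)^3.

{M1, M2}: invariant factors (x - 3)^2(x - 2).

{M3}: invariant factors x - 2, (x - 2)^2.

Matrices are similar if and only if their invariant-factor lists agree; the partition into similarity classes is {M1, M2}, {M3}.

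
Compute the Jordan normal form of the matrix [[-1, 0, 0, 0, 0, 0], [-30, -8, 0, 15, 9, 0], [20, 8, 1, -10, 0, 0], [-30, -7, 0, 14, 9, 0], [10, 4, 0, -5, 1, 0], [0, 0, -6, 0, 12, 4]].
The characteristic polynomial is det(xI - A) = (x - 4)^3(x - 1)(x + 1)^2, so the eigenvalues are -1 (algebraic multiplicity 2), 1 (algebraic multiplicity 1), 4 (algebraic multiplicity 3).

For λ = -1: rank(A + I) = 4. The eigenspace has dimension 6 - 4 = 2, so there are 2 Jordan blocks; the rank sequence gives block sizes [1, 1].

For λ = 1: algebraic multiplicity 1 gives one 1×1 block.

For λ = 4: rank(A - 4I) = 4, rank((A - 4I)^2) = 3. The eigenspace has dimension 6 - 4 = 2, so there are 2 Jordan blocks; the rank sequence gives block sizes [2, 1].

Assembling the blocks gives the Jordan form J above.

J = [[-1, 0, 0, 0, 0, 0], [0, -1, 0, 0, 0, 0], [0, 0, 1, 0, 0, 0], [0, 0, 0, 4, 1, 0], [0, 0, 0, 0, 4, 0], [0, 0, 0, 0, 0, 4]]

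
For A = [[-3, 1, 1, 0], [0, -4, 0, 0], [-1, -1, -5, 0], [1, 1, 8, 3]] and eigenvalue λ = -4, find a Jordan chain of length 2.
We seek v_1 ∈ ker((A + 4I)^2) \ ker(A + 4I), then set v_{i+1} = (A + 4I) v_i.

One such chain is v_1 = [[1, 1, -1, 1]]^T, v_2 = [[1, 0, -1, 1]]^T. Check: (A + 4I) v_2 = [[0, 0, 0, 0]]^T = 0.

v_1 = [[1, 1, -1, 1]]^T, v_2 = [[1, 0, -1, 1]]^T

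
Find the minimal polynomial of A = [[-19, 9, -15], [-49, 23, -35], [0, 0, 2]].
The characteristic polynomial factors as (x - 2)^3. The minimal polynomial is ∏(x - λ)^{k_λ} where k_λ is the size of the largest Jordan block at λ.

For λ = 2: rank(A - 2I) = 1, and the largest Jordan block has size 2 (the smallest k with rank((A - 2I)^k) = rank((A - 2I)^(k+1))).

So m_A(x) = (x - 2)^2.

m_A(x) = (x - 2)^2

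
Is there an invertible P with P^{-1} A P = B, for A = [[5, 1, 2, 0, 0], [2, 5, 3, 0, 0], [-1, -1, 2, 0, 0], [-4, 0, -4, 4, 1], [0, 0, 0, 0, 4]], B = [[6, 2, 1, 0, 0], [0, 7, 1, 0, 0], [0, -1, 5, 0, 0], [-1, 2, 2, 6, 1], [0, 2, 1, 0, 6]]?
No.

trace(A) = 20 but trace(B) = 30. The trace is a similarity invariant, so A and B are not similar.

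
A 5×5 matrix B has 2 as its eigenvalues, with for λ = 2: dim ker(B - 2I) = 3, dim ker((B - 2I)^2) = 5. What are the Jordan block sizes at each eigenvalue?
λ = 2: successive nullity increments [3, 2] count blocks of size ≥ k; block sizes are [2, 2, 1].

Jordan blocks: (2, 2), (2, 2), (2, 1)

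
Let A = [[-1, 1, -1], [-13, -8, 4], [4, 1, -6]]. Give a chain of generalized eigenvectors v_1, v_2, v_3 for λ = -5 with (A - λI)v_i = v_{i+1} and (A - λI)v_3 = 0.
We seek v_1 ∈ ker((A + 5I)^3) \ ker((A + 5I)^2), then set v_{i+1} = (A + 5I) v_i.

One such chain is v_1 = [[1, -2, 2]]^T, v_2 = [[0, 1, 0]]^T, v_3 = [[1, -3, 1]]^T. Check: (A + 5I) v_3 = [[0, 0, 0]]^T = 0.

v_1 = [[1, -2, 2]]^T, v_2 = [[0, 1, 0]]^T, v_3 = [[1, -3, 1]]^T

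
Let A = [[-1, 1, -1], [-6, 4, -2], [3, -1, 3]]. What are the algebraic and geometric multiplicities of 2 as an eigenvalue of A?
algebraic multiplicity 3, geometric multiplicity 2

The characteristic polynomial is (x - 2)^3, so the factor x - 2 appears with exponent 3: the algebraic multiplicity is 3.

rank(A - 2I) = 1, so the eigenspace has dimension 3 - 1 = 2: the geometric multiplicity is 2.

Since 2 < 3, A is not diagonalizable.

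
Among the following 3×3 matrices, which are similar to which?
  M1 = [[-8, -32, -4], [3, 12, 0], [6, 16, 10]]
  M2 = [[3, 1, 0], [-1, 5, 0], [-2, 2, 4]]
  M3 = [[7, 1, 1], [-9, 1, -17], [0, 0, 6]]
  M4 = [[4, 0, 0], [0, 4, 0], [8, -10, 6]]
3 classes: {M1, M3}, {M2}, {M4}

Characteristic polynomials: χ_{M1} = (x - 6)(x - 4)^2, χ_{M2} = (x - 4)^3, χ_{M3} = (x - 6)(x - 4)^2, χ_{M4} = (x - 6)(x - 4)^2.

{M1, M3}: invariant factors (x - 6)(x - 4)^2.

{M2}: invariant factors x - 4, (x - 4)^2.

{M4}: invariant factors x - 4, (x - 6)(x - 4).

Matrices are similar if and only if their invariant-factor lists agree; the partition into similarity classes is {M1, M3}, {M2}, {M4}.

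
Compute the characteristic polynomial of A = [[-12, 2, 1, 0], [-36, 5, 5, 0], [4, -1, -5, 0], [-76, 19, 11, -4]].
χ_A(x) = (x + 4)^4

xI - A = [[x + 12, -2, -1, 0], [36, x - 5, -5, 0], [-4, 1, x + 5, 0], [76, -19, -11, x + 4]].

Expanding det(xI - A) along the first row:
det(xI - A) = + (x + 12)·det([[x - 5, -5, 0], [1, x + 5, 0], [-19, -11, x + 4]]) - (-2)·det([[36, -5, 0], [-4, x + 5, 0], [76, -11, x + 4]]) + (-1)·det([[36, x - 5, 0], [-4, 1, 0], [76, -19, x + 4]]) - (0)·det([[36, x - 5, -5], [-4, 1, x + 5], [76, -19, -11]]).

Evaluating gives χ_A(x) = x^4 + 16x^3 + 96x^2 + 256x + 256 = (x + 4)^4.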